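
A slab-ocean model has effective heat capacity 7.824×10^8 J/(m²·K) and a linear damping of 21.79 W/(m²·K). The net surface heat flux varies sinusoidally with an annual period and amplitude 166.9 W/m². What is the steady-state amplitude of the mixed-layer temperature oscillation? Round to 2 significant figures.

1.1 K

Areal heat capacity C = 7.824×10^8 J/(m²·K) (given).
Angular frequency ω = 2π / T = 2π / 3.15×10^7 s = 1.99×10^-7 s⁻¹.
√((Cω)² + λ²) = √((156)² + 21.79²) = 157 W/(m²·K).
Amplitude A = F₀ / √((Cω)²+λ²) = 166.9 / 157 = 1.06 K.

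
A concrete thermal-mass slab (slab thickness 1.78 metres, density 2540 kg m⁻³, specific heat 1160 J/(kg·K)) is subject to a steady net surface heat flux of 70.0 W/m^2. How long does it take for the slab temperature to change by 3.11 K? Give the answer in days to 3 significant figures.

2.70 days

Areal heat capacity C = ρ c_p D = 2540 × 1160 × 1.78 = 5.24×10^6 J/(m^2 K).
Time required: Δt = C ΔT / F = 5.24×10^6 × 3.11 / 70.0 = 2.33×10^5 s.
In days: 2.33×10^5 s / (86400 s/day) = 2.70 days.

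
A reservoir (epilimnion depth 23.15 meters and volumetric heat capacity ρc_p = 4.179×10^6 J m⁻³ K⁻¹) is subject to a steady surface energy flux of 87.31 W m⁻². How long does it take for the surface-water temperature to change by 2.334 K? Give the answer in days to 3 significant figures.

29.9 days

Areal heat capacity C = ρc_p × D = 4.179×10^6 × 23.15 = 9.67×10^7 J/(m^2 K).
Time required: Δt = C ΔT / F = 9.67×10^7 × 2.334 / 87.31 = 2.59×10^6 s.
In days: 2.59×10^6 s / (86400 s/day) = 29.9 days.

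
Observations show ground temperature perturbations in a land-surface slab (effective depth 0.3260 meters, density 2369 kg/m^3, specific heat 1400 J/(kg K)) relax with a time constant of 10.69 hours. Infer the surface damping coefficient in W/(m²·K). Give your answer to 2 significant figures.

Areal heat capacity C = ρ c_p D = 2369 × 1400 × 0.3260 = 1.08×10^6 J m⁻² K⁻¹.
τ = 10.69 hours = 38500 s.
λ = C / τ = 1.08×10^6 / 38500 = 28.1 W/(m²·K).

28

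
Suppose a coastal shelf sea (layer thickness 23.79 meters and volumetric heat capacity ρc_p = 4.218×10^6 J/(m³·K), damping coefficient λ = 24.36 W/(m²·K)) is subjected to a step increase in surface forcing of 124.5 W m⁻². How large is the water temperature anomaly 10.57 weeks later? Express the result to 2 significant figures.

Areal heat capacity C = ρc_p × D = 4.218×10^6 × 23.79 = 1.00×10^8 J/(m^2 K).
τ = C / λ = 1.00×10^8 / 24.36 = 4.12×10^6 s.
Equilibrium anomaly ΔT_eq = F / λ = 124.5 / 24.36 = 5.11 K.
t = 10.57 weeks = 6.39×10^6 s, so t/τ = 1.55.
ΔT(t) = ΔT_eq (1 − e^(−t/τ)) = 5.11 × (1 − e^−1.55) = 4.03 K.

4.0 K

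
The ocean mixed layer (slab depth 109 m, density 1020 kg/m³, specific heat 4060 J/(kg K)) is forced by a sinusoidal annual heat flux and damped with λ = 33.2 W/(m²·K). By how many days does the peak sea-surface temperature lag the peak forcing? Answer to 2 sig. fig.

Areal heat capacity C = ρ c_p D = 1020 × 4060 × 109 = 4.51×10^8 J/(m²·K).
ω = 2π / 3.15×10^7 s = 1.99×10^-7 s⁻¹.
Phase lag φ = arctan(Cω/λ) = arctan(89.9/33.2) = 1.22 rad.
Time lag = φ / ω = 1.22 / 1.99×10^-7 = 6.11×10^6 s = 70.7 days.

71 days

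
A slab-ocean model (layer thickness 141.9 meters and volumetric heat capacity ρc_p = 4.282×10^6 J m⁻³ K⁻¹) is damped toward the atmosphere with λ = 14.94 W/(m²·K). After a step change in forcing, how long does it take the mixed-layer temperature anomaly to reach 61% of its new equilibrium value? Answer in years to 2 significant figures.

1.2 years

Areal heat capacity C = ρc_p × D = 4.282×10^6 × 141.9 = 6.08×10^8 J/(m^2 K).
τ = C / λ = 6.08×10^8 / 14.94 = 4.07×10^7 s.
Fraction reached: 1 − e^(−t/τ) = 0.61 ⇒ t = −τ ln(1 − 0.61) = τ × 0.942.
t = 3.83×10^7 s = 1.21 years.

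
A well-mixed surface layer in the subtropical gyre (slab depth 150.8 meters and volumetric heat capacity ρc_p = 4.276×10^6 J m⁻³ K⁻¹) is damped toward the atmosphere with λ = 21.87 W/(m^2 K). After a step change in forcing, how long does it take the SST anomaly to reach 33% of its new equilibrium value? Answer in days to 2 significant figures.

Areal heat capacity C = ρc_p × D = 4.276×10^6 × 150.8 = 6.45×10^8 J m⁻² K⁻¹.
τ = C / λ = 6.45×10^8 / 21.87 = 2.95×10^7 s.
Fraction reached: 1 − e^(−t/τ) = 0.33 ⇒ t = −τ ln(1 − 0.33) = τ × 0.400.
t = 1.18×10^7 s = 137 days.

140 days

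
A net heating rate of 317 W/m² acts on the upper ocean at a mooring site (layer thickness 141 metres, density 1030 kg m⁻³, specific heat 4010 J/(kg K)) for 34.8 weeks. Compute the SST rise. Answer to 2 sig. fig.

11 K

Areal heat capacity C = ρ c_p D = 1030 × 4010 × 141 = 5.82×10^8 J m⁻² K⁻¹.
Net heat input Q = F Δt = 317 × (34.8 weeks × 6.048×10^5 s/week) = 6.67×10^9 J/m².
ΔT = Q / C = 6.67×10^9 / 5.82×10^8 = 11.5 K.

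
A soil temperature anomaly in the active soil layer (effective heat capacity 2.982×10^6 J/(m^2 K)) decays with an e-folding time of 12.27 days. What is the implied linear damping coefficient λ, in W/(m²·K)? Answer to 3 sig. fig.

2.81

Areal heat capacity C = 2.982×10^6 J/(m^2 K) (given).
τ = 12.27 days = 1.06×10^6 s.
λ = C / τ = 2.98×10^6 / 1.06×10^6 = 2.81 W/(m²·K).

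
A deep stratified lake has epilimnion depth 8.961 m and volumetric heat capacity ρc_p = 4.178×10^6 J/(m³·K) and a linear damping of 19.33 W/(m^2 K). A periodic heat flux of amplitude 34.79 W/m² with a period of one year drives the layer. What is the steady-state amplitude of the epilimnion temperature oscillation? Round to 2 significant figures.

1.7 K

Areal heat capacity C = ρc_p × D = 4.178×10^6 × 8.961 = 3.74×10^7 J/(m²·K).
Angular frequency ω = 2π / T = 2π / 3.15×10^7 s = 1.99×10^-7 s⁻¹.
√((Cω)² + λ²) = √((7.46)² + 19.33²) = 20.7 W/(m²·K).
Amplitude A = F₀ / √((Cω)²+λ²) = 34.79 / 20.7 = 1.68 K.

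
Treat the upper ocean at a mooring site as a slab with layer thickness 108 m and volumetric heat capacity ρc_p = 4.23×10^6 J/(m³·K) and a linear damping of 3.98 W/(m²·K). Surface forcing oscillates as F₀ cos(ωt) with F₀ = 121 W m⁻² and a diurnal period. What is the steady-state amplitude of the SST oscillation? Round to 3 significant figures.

Areal heat capacity C = ρc_p × D = 4.23×10^6 × 108 = 4.57×10^8 J/(m²·K).
Angular frequency ω = 2π / T = 2π / 86400 s = 7.27×10^-5 s⁻¹.
√((Cω)² + λ²) = √((33200)² + 3.98²) = 33200 W/(m²·K).
Amplitude A = F₀ / √((Cω)²+λ²) = 121 / 33200 = 0.00364 K.

0.00364 K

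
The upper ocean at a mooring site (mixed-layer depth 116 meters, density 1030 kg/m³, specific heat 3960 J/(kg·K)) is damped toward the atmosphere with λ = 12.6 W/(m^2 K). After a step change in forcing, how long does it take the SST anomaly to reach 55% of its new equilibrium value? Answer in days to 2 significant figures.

350 days

Areal heat capacity C = ρ c_p D = 1030 × 3960 × 116 = 4.73×10^8 J m⁻² K⁻¹.
τ = C / λ = 4.73×10^8 / 12.6 = 3.76×10^7 s.
Fraction reached: 1 − e^(−t/τ) = 0.55 ⇒ t = −τ ln(1 − 0.55) = τ × 0.799.
t = 3.00×10^7 s = 347 days.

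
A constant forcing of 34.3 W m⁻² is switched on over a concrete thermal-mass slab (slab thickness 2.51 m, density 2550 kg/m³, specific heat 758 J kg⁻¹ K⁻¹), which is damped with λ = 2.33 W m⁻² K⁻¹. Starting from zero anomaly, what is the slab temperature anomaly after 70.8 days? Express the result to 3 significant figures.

Areal heat capacity C = ρ c_p D = 2550 × 758 × 2.51 = 4.85×10^6 J/(m²·K).
τ = C / λ = 4.85×10^6 / 2.33 = 2.08×10^6 s.
Equilibrium anomaly ΔT_eq = F / λ = 34.3 / 2.33 = 14.7 K.
t = 70.8 days = 6.12×10^6 s, so t/τ = 2.94.
ΔT(t) = ΔT_eq (1 − e^(−t/τ)) = 14.7 × (1 − e^−2.94) = 13.9 K.

13.9 K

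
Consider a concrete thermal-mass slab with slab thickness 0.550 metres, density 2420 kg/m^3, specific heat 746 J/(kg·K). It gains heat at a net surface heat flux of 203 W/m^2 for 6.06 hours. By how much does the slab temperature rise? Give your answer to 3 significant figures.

Areal heat capacity C = ρ c_p D = 2420 × 746 × 0.550 = 9.93×10^5 J/(m^2 K).
Net heat input Q = F Δt = 203 × (6.06 hours × 3600 s/hour) = 4.43×10^6 J/m².
ΔT = Q / C = 4.43×10^6 / 9.93×10^5 = 4.46 K.

4.46 K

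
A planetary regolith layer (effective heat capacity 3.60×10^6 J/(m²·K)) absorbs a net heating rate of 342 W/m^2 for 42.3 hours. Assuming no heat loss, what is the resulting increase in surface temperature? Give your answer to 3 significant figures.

Areal heat capacity C = 3.60×10^6 J/(m²·K) (given).
Net heat input Q = F Δt = 342 × (42.3 hours × 3600 s/hour) = 5.21×10^7 J/m².
ΔT = Q / C = 5.21×10^7 / 3.60×10^6 = 14.5 K.

14.5 K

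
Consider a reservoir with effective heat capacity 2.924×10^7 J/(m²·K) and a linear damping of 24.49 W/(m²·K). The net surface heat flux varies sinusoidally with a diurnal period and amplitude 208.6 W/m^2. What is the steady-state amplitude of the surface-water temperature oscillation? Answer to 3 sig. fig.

Areal heat capacity C = 2.924×10^7 J/(m²·K) (given).
Angular frequency ω = 2π / T = 2π / 86400 s = 7.27×10^-5 s⁻¹.
√((Cω)² + λ²) = √((2130)² + 24.49²) = 2130 W/(m²·K).
Amplitude A = F₀ / √((Cω)²+λ²) = 208.6 / 2130 = 0.0981 K.

0.0981 K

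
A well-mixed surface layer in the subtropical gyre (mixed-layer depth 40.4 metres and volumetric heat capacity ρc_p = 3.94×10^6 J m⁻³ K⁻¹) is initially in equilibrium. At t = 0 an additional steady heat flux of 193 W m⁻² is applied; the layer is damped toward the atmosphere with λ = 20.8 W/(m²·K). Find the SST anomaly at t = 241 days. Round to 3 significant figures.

Areal heat capacity C = ρc_p × D = 3.94×10^6 × 40.4 = 1.59×10^8 J/(m^2 K).
τ = C / λ = 1.59×10^8 / 20.8 = 7.65×10^6 s.
Equilibrium anomaly ΔT_eq = F / λ = 193 / 20.8 = 9.28 K.
t = 241 days = 2.08×10^7 s, so t/τ = 2.72.
ΔT(t) = ΔT_eq (1 − e^(−t/τ)) = 9.28 × (1 − e^−2.72) = 8.67 K.

8.67 K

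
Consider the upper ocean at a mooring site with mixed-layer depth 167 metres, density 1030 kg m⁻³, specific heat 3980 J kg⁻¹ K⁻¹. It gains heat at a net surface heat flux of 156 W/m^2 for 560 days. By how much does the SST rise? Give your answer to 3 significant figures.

11.0 K

Areal heat capacity C = ρ c_p D = 1030 × 3980 × 167 = 6.85×10^8 J/(m^2 K).
Net heat input Q = F Δt = 156 × (560 days × 86400 s/day) = 7.55×10^9 J/m².
ΔT = Q / C = 7.55×10^9 / 6.85×10^8 = 11.0 K.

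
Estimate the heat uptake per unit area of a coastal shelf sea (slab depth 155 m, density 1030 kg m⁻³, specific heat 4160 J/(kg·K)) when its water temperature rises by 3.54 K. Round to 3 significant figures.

2.35×10^9

Areal heat capacity C = ρ c_p D = 1030 × 4160 × 155 = 6.64×10^8 J/(m^2 K).
ΔQ = C ΔT = 6.64×10^8 × 3.54 = 2.35×10^9 J/m².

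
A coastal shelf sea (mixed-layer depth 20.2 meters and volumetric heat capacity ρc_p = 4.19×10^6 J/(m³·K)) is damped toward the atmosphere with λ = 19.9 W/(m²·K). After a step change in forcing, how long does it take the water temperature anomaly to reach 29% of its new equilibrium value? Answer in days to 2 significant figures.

Areal heat capacity C = ρc_p × D = 4.19×10^6 × 20.2 = 8.46×10^7 J/(m²·K).
τ = C / λ = 8.46×10^7 / 19.9 = 4.25×10^6 s.
Fraction reached: 1 − e^(−t/τ) = 0.29 ⇒ t = −τ ln(1 − 0.29) = τ × 0.342.
t = 1.46×10^6 s = 16.9 days.

17 days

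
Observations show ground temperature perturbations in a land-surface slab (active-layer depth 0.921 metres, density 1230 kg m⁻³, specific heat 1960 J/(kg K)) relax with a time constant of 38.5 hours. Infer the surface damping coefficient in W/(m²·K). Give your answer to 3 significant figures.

16.0

Areal heat capacity C = ρ c_p D = 1230 × 1960 × 0.921 = 2.22×10^6 J m⁻² K⁻¹.
τ = 38.5 hours = 1.39×10^5 s.
λ = C / τ = 2.22×10^6 / 1.39×10^5 = 16.0 W/(m²·K).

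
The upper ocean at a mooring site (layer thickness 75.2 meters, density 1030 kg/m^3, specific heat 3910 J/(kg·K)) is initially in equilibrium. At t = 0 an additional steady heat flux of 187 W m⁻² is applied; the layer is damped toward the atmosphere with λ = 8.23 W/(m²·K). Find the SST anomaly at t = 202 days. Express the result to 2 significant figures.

Areal heat capacity C = ρ c_p D = 1030 × 3910 × 75.2 = 3.03×10^8 J/(m^2 K).
τ = C / λ = 3.03×10^8 / 8.23 = 3.68×10^7 s.
Equilibrium anomaly ΔT_eq = F / λ = 187 / 8.23 = 22.7 K.
t = 202 days = 1.75×10^7 s, so t/τ = 0.474.
ΔT(t) = ΔT_eq (1 − e^(−t/τ)) = 22.7 × (1 − e^−0.474) = 8.58 K.

8.6 K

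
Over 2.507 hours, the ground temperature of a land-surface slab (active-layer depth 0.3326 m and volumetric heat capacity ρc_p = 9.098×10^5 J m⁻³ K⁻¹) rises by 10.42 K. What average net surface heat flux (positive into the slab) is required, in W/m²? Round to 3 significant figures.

Areal heat capacity C = ρc_p × D = 9.098×10^5 × 0.3326 = 3.03×10^5 J/(m^2 K).
Required heat per unit area: Q = C ΔT = 3.03×10^5 × 10.42 = 3.15×10^6 J/m².
Flux F = Q / Δt = 3.15×10^6 / 9030 s = 349 W/m².

349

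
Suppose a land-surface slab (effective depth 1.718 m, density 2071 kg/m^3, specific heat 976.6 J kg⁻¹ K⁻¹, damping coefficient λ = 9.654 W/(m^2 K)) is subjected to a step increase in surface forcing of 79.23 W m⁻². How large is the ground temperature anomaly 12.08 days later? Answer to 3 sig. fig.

7.76 K

Areal heat capacity C = ρ c_p D = 2071 × 976.6 × 1.718 = 3.47×10^6 J/(m^2 K).
τ = C / λ = 3.47×10^6 / 9.654 = 3.60×10^5 s.
Equilibrium anomaly ΔT_eq = F / λ = 79.23 / 9.654 = 8.21 K.
t = 12.08 days = 1.04×10^6 s, so t/τ = 2.90.
ΔT(t) = ΔT_eq (1 − e^(−t/τ)) = 8.21 × (1 − e^−2.90) = 7.76 K.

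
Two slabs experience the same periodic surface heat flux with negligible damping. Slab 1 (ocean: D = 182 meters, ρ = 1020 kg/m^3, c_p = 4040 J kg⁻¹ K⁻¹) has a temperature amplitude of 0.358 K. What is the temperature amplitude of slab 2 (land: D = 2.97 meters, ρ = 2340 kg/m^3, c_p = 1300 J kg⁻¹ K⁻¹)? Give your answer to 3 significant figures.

C_ocean = 7.50×10^8 J/(m²·K); C_land = 9.03×10^6 J/(m²·K).
A ∝ 1/C ⇒ A_land = A_ocean × C_ocean/C_land = 0.358 × 83.0 = 29.7 K.

29.7 K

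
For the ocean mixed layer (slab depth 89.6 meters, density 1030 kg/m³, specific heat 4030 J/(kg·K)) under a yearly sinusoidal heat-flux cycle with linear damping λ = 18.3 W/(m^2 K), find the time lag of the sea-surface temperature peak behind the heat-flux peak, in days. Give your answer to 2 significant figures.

77 days

Areal heat capacity C = ρ c_p D = 1030 × 4030 × 89.6 = 3.72×10^8 J/(m^2 K).
ω = 2π / 3.15×10^7 s = 1.99×10^-7 s⁻¹.
Phase lag φ = arctan(Cω/λ) = arctan(74.1/18.3) = 1.33 rad.
Time lag = φ / ω = 1.33 / 1.99×10^-7 = 6.67×10^6 s = 77.2 days.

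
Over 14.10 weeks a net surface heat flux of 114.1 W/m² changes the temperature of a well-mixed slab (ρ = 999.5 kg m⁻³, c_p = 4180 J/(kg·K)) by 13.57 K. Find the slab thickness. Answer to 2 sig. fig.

17 m

Heat input Q = F Δt = 114.1 × 8.53×10^6 s = 9.73×10^8 J/m².
Required areal heat capacity C = Q / ΔT = 7.17×10^7 J/(m²·K).
Depth D = C / (ρ c_p) = 7.17×10^7 / (999.5 × 4180) = 17.2 m.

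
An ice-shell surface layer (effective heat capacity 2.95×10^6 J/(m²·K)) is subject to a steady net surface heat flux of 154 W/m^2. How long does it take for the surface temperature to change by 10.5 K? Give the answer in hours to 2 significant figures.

56 hours

Areal heat capacity C = 2.95×10^6 J/(m²·K) (given).
Time required: Δt = C ΔT / F = 2.95×10^6 × 10.5 / 154 = 2.01×10^5 s.
In hours: 2.01×10^5 s / (3600 s/hour) = 55.9 hours.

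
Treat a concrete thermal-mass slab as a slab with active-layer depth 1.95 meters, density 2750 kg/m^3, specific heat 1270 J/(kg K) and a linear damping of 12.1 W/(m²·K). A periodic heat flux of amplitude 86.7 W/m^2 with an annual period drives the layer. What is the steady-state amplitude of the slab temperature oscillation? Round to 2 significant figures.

7.1 K

Areal heat capacity C = ρ c_p D = 2750 × 1270 × 1.95 = 6.81×10^6 J/(m^2 K).
Angular frequency ω = 2π / T = 2π / 3.15×10^7 s = 1.99×10^-7 s⁻¹.
√((Cω)² + λ²) = √((1.36)² + 12.1²) = 12.2 W/(m²·K).
Amplitude A = F₀ / √((Cω)²+λ²) = 86.7 / 12.2 = 7.12 K.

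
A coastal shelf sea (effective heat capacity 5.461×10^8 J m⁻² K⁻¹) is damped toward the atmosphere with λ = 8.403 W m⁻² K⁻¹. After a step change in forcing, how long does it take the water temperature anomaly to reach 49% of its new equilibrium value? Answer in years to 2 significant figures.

1.4 years

Areal heat capacity C = 5.461×10^8 J m⁻² K⁻¹ (given).
τ = C / λ = 5.46×10^8 / 8.403 = 6.50×10^7 s.
Fraction reached: 1 − e^(−t/τ) = 0.49 ⇒ t = −τ ln(1 − 0.49) = τ × 0.673.
t = 4.38×10^7 s = 1.39 years.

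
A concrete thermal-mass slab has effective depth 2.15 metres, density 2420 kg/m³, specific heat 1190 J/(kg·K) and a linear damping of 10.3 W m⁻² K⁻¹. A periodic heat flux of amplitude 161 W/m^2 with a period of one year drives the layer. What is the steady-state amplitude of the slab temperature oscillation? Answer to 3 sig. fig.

Areal heat capacity C = ρ c_p D = 2420 × 1190 × 2.15 = 6.19×10^6 J/(m^2 K).
Angular frequency ω = 2π / T = 2π / 3.15×10^7 s = 1.99×10^-7 s⁻¹.
√((Cω)² + λ²) = √((1.23)² + 10.3²) = 10.4 W/(m²·K).
Amplitude A = F₀ / √((Cω)²+λ²) = 161 / 10.4 = 15.5 K.

15.5 K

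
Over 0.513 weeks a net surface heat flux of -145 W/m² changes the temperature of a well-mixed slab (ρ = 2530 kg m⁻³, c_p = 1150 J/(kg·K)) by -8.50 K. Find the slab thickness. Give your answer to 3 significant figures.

1.82 m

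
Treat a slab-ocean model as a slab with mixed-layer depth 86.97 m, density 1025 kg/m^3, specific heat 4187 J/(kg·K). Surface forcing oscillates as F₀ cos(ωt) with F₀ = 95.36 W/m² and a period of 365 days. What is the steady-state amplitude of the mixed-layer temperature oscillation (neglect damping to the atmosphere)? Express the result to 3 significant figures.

Areal heat capacity C = ρ c_p D = 1025 × 4187 × 86.97 = 3.73×10^8 J/(m²·K).
Angular frequency ω = 2π / T = 2π / 3.15×10^7 s = 1.99×10^-7 s⁻¹.
Cω = 3.73×10^8 × 1.99×10^-7 = 74.4 W/(m²·K).
Amplitude A = F₀ / (Cω) = 95.36 / 74.4 = 1.28 K.

1.28 K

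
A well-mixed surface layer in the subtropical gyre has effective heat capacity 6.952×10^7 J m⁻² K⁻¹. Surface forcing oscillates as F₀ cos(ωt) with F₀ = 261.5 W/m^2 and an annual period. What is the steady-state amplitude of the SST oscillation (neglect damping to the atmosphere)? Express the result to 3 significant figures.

18.9 K

Areal heat capacity C = 6.952×10^7 J m⁻² K⁻¹ (given).
Angular frequency ω = 2π / T = 2π / 3.15×10^7 s = 1.99×10^-7 s⁻¹.
Cω = 6.95×10^7 × 1.99×10^-7 = 13.9 W/(m²·K).
Amplitude A = F₀ / (Cω) = 261.5 / 13.9 = 18.9 K.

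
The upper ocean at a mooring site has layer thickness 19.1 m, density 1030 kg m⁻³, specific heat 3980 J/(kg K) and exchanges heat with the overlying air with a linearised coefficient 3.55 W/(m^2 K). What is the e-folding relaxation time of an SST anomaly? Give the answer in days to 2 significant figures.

Areal heat capacity C = ρ c_p D = 1030 × 3980 × 19.1 = 7.83×10^7 J/(m²·K).
Relaxation time τ = C / λ = 7.83×10^7 / 3.55 = 2.21×10^7 s.
In days: 2.21×10^7 s / (86400 s/day) = 255 days.

260 days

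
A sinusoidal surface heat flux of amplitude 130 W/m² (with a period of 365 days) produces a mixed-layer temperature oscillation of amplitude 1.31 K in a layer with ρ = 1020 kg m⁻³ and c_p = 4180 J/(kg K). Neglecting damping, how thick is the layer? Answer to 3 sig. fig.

ω = 2π / 3.15×10^7 s = 1.99×10^-7 s⁻¹.
Required C = F₀ / (A ω) = 130 / (1.31 × 1.99×10^-7) = 4.98×10^8 J/(m²·K).
D = C / (ρ c_p) = 4.98×10^8 / (1020 × 4180) = 117 m.

117 m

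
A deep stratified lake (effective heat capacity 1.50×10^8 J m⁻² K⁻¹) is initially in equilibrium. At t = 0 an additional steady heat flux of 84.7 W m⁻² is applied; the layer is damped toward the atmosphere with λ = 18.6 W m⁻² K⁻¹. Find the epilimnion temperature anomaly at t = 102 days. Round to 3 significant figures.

3.03 K

Areal heat capacity C = 1.50×10^8 J m⁻² K⁻¹ (given).
τ = C / λ = 1.50×10^8 / 18.6 = 8.06×10^6 s.
Equilibrium anomaly ΔT_eq = F / λ = 84.7 / 18.6 = 4.55 K.
t = 102 days = 8.81×10^6 s, so t/τ = 1.09.
ΔT(t) = ΔT_eq (1 − e^(−t/τ)) = 4.55 × (1 − e^−1.09) = 3.03 K.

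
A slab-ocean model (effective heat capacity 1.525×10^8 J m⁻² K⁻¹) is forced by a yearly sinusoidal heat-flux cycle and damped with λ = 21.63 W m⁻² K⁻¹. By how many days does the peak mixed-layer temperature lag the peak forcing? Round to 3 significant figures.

55.3 days

Areal heat capacity C = 1.525×10^8 J m⁻² K⁻¹ (given).
ω = 2π / 3.15×10^7 s = 1.99×10^-7 s⁻¹.
Phase lag φ = arctan(Cω/λ) = arctan(30.4/21.63) = 0.952 rad.
Time lag = φ / ω = 0.952 / 1.99×10^-7 = 4.78×10^6 s = 55.3 days.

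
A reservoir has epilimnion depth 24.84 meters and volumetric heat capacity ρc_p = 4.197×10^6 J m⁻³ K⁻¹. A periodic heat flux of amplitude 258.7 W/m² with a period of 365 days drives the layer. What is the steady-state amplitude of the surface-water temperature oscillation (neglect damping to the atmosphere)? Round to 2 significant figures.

12 K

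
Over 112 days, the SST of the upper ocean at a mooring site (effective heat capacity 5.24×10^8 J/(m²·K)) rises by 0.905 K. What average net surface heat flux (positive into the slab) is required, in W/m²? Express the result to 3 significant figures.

49.0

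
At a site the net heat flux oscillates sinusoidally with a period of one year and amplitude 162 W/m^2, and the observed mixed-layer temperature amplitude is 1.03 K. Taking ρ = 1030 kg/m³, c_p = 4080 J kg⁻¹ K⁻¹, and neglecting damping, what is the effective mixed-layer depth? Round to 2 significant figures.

190 m

ω = 2π / 3.15×10^7 s = 1.99×10^-7 s⁻¹.
Required C = F₀ / (A ω) = 162 / (1.03 × 1.99×10^-7) = 7.89×10^8 J/(m²·K).
D = C / (ρ c_p) = 7.89×10^8 / (1030 × 4080) = 188 m.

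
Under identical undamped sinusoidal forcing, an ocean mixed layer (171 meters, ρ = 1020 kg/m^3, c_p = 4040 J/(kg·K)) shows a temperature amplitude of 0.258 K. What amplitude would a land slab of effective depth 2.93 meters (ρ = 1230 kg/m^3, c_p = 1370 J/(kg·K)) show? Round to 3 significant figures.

C_ocean = 7.05×10^8 J/(m²·K); C_land = 4.94×10^6 J/(m²·K).
A ∝ 1/C ⇒ A_land = A_ocean × C_ocean/C_land = 0.258 × 143 = 36.8 K.

36.8 K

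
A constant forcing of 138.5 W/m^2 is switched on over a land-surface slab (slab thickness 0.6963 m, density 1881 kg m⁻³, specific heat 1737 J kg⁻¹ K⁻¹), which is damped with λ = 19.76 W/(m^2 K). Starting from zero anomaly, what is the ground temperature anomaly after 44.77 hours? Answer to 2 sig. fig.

5.3 K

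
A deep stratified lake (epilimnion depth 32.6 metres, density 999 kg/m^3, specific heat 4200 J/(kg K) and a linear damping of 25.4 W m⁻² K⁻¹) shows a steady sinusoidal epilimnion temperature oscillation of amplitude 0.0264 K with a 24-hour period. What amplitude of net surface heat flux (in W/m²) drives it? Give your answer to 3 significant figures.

Areal heat capacity C = ρ c_p D = 999 × 4200 × 32.6 = 1.37×10^8 J/(m²·K).
ω = 2π / 86400 s = 7.27×10^-5 s⁻¹.
√((Cω)² + λ²) = √((9950)² + 25.4²) = 9950 W/(m²·K).
F₀ = A × √((Cω)²+λ²) = 0.0264 × 9950 = 263 W/m².

263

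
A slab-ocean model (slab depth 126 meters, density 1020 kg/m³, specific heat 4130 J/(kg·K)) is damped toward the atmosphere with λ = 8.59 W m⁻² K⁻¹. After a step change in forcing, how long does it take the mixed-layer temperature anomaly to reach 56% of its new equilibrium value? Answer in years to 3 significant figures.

1.61 years

Areal heat capacity C = ρ c_p D = 1020 × 4130 × 126 = 5.31×10^8 J/(m²·K).
τ = C / λ = 5.31×10^8 / 8.59 = 6.18×10^7 s.
Fraction reached: 1 − e^(−t/τ) = 0.56 ⇒ t = −τ ln(1 − 0.56) = τ × 0.821.
t = 5.07×10^7 s = 1.61 years.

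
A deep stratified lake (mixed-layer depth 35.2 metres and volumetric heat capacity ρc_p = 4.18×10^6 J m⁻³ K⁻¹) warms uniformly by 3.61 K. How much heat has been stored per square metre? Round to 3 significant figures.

Areal heat capacity C = ρc_p × D = 4.18×10^6 × 35.2 = 1.47×10^8 J m⁻² K⁻¹.
ΔQ = C ΔT = 1.47×10^8 × 3.61 = 5.31×10^8 J/m².

5.31×10^8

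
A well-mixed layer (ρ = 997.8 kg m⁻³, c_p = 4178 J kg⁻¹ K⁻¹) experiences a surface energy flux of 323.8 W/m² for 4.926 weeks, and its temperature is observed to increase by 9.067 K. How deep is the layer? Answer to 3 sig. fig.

Heat input Q = F Δt = 323.8 × 2.98×10^6 s = 9.65×10^8 J/m².
Required areal heat capacity C = Q / ΔT = 1.06×10^8 J/(m²·K).
Depth D = C / (ρ c_p) = 1.06×10^8 / (997.8 × 4178) = 25.5 m.

25.5 m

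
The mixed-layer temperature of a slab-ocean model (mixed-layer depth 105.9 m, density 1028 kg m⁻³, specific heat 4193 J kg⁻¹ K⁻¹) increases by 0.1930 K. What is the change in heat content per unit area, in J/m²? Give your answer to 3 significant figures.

8.81×10^7

Areal heat capacity C = ρ c_p D = 1028 × 4193 × 105.9 = 4.56×10^8 J m⁻² K⁻¹.
ΔQ = C ΔT = 4.56×10^8 × 0.1930 = 8.81×10^7 J/m².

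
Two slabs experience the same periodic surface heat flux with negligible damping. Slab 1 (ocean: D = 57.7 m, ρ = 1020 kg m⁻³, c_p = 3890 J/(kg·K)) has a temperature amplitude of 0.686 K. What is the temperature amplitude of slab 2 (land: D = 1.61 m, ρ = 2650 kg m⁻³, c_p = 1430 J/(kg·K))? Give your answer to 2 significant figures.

26 K

C_ocean = 2.29×10^8 J/(m²·K); C_land = 6.10×10^6 J/(m²·K).
A ∝ 1/C ⇒ A_land = A_ocean × C_ocean/C_land = 0.686 × 37.5 = 25.7 K.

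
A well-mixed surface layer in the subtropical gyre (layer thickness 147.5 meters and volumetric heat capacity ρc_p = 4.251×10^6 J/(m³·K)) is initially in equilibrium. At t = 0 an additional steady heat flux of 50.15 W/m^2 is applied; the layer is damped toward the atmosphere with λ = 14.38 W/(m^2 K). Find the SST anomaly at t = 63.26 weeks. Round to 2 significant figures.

Areal heat capacity C = ρc_p × D = 4.251×10^6 × 147.5 = 6.27×10^8 J/(m^2 K).
τ = C / λ = 6.27×10^8 / 14.38 = 4.36×10^7 s.
Equilibrium anomaly ΔT_eq = F / λ = 50.15 / 14.38 = 3.49 K.
t = 63.26 weeks = 3.83×10^7 s, so t/τ = 0.877.
ΔT(t) = ΔT_eq (1 − e^(−t/τ)) = 3.49 × (1 − e^−0.877) = 2.04 K.

2.0 K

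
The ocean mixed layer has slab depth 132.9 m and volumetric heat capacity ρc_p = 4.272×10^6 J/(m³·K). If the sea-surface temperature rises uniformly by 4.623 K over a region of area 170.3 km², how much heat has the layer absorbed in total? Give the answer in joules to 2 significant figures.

Areal heat capacity C = ρc_p × D = 4.272×10^6 × 132.9 = 5.68×10^8 J/(m^2 K).
Heat per unit area: q = C ΔT = 5.68×10^8 × 4.623 = 2.62×10^9 J/m².
Total heat: Q = q × A = 2.62×10^9 × (170.3 × 10⁶ m²) = 4.47×10^17 J.

4.5×10^17 J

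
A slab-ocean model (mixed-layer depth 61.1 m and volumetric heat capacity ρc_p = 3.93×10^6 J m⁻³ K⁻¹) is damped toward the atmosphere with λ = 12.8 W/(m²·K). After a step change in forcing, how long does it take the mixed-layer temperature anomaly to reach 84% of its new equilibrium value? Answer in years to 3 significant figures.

Areal heat capacity C = ρc_p × D = 3.93×10^6 × 61.1 = 2.40×10^8 J/(m^2 K).
τ = C / λ = 2.40×10^8 / 12.8 = 1.88×10^7 s.
Fraction reached: 1 − e^(−t/τ) = 0.84 ⇒ t = −τ ln(1 − 0.84) = τ × 1.83.
t = 3.44×10^7 s = 1.09 years.

1.09 years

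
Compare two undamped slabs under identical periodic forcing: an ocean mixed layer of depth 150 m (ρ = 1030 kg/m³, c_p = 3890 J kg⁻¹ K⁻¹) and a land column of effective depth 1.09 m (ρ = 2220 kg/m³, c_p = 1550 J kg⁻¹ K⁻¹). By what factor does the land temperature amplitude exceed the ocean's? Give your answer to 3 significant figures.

160

C_ocean = 1030 × 3890 × 150 = 6.01×10^8 J/(m²·K).
C_land = 2220 × 1550 × 1.09 = 3.75×10^6 J/(m²·K).
Undamped amplitude ∝ 1/C, so A_land/A_ocean = C_ocean/C_land = 160.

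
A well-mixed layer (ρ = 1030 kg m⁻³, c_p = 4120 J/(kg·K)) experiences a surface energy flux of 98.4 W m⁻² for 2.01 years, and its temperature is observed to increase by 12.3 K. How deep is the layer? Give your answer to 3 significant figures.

Heat input Q = F Δt = 98.4 × 6.34×10^7 s = 6.24×10^9 J/m².
Required areal heat capacity C = Q / ΔT = 5.07×10^8 J/(m²·K).
Depth D = C / (ρ c_p) = 5.07×10^8 / (1030 × 4120) = 120 m.

120 m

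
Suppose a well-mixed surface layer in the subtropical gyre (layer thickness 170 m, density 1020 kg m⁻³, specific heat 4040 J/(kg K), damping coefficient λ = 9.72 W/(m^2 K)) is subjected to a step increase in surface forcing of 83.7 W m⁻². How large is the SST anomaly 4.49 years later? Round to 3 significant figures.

7.41 K

Areal heat capacity C = ρ c_p D = 1020 × 4040 × 170 = 7.01×10^8 J m⁻² K⁻¹.
τ = C / λ = 7.01×10^8 / 9.72 = 7.21×10^7 s.
Equilibrium anomaly ΔT_eq = F / λ = 83.7 / 9.72 = 8.61 K.
t = 4.49 years = 1.42×10^8 s, so t/τ = 1.97.
ΔT(t) = ΔT_eq (1 − e^(−t/τ)) = 8.61 × (1 − e^−1.97) = 7.41 K.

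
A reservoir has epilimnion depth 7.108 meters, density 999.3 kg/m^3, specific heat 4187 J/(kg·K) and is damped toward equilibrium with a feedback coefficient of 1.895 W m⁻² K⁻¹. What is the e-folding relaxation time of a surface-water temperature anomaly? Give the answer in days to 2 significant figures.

180 days

Areal heat capacity C = ρ c_p D = 999.3 × 4187 × 7.108 = 2.97×10^7 J/(m²·K).
Relaxation time τ = C / λ = 2.97×10^7 / 1.895 = 1.57×10^7 s.
In days: 1.57×10^7 s / (86400 s/day) = 182 days.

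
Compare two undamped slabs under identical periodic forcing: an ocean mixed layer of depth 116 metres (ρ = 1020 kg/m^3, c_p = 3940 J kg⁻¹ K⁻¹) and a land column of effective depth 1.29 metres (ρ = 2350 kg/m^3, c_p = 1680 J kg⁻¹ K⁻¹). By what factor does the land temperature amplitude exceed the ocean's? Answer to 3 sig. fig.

C_ocean = 1020 × 3940 × 116 = 4.66×10^8 J/(m²·K).
C_land = 2350 × 1680 × 1.29 = 5.09×10^6 J/(m²·K).
Undamped amplitude ∝ 1/C, so A_land/A_ocean = C_ocean/C_land = 91.5.

91.5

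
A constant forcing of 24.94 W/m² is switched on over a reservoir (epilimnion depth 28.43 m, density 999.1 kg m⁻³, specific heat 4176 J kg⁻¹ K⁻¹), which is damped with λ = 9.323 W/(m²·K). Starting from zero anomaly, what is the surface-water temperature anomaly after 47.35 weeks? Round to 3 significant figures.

2.39 K

Areal heat capacity C = ρ c_p D = 999.1 × 4176 × 28.43 = 1.19×10^8 J m⁻² K⁻¹.
τ = C / λ = 1.19×10^8 / 9.323 = 1.27×10^7 s.
Equilibrium anomaly ΔT_eq = F / λ = 24.94 / 9.323 = 2.68 K.
t = 47.35 weeks = 2.86×10^7 s, so t/τ = 2.25.
ΔT(t) = ΔT_eq (1 − e^(−t/τ)) = 2.68 × (1 − e^−2.25) = 2.39 K.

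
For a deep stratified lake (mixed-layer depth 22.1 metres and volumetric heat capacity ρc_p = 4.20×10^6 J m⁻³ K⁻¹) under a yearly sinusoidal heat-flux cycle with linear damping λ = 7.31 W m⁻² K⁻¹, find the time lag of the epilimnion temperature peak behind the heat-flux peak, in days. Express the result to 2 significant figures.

69 days

Areal heat capacity C = ρc_p × D = 4.20×10^6 × 22.1 = 9.28×10^7 J m⁻² K⁻¹.
ω = 2π / 3.15×10^7 s = 1.99×10^-7 s⁻¹.
Phase lag φ = arctan(Cω/λ) = arctan(18.5/7.31) = 1.19 rad.
Time lag = φ / ω = 1.19 / 1.99×10^-7 = 5.99×10^6 s = 69.4 days.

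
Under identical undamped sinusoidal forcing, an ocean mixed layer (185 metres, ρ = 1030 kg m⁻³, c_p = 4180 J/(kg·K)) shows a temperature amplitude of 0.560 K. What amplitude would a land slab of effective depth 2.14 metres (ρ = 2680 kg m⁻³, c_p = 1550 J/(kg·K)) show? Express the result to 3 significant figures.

C_ocean = 7.96×10^8 J/(m²·K); C_land = 8.89×10^6 J/(m²·K).
A ∝ 1/C ⇒ A_land = A_ocean × C_ocean/C_land = 0.560 × 89.6 = 50.2 K.

50.2 K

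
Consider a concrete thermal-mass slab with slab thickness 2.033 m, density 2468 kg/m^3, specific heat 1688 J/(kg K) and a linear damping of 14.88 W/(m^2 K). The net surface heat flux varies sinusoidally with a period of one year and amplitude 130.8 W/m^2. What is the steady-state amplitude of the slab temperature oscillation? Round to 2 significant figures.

8.7 K

Areal heat capacity C = ρ c_p D = 2468 × 1688 × 2.033 = 8.47×10^6 J/(m^2 K).
Angular frequency ω = 2π / T = 2π / 3.15×10^7 s = 1.99×10^-7 s⁻¹.
√((Cω)² + λ²) = √((1.69)² + 14.88²) = 15.0 W/(m²·K).
Amplitude A = F₀ / √((Cω)²+λ²) = 130.8 / 15.0 = 8.73 K.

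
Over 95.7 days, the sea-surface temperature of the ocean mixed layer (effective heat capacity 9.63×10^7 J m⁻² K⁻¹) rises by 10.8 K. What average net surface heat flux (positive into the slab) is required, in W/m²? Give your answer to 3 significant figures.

126

Areal heat capacity C = 9.63×10^7 J m⁻² K⁻¹ (given).
Required heat per unit area: Q = C ΔT = 9.63×10^7 × 10.8 = 1.04×10^9 J/m².
Flux F = Q / Δt = 1.04×10^9 / 8.27×10^6 s = 126 W/m².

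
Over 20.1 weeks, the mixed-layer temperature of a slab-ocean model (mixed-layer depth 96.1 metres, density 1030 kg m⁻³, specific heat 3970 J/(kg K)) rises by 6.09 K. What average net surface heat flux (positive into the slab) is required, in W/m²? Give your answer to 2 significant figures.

200

Areal heat capacity C = ρ c_p D = 1030 × 3970 × 96.1 = 3.93×10^8 J/(m²·K).
Required heat per unit area: Q = C ΔT = 3.93×10^8 × 6.09 = 2.39×10^9 J/m².
Flux F = Q / Δt = 2.39×10^9 / 1.22×10^7 s = 197 W/m².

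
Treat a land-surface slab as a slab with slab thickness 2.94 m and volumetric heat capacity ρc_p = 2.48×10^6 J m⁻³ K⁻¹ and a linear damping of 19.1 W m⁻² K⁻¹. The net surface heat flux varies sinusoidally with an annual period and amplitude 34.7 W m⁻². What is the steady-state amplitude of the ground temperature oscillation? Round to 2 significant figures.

Areal heat capacity C = ρc_p × D = 2.48×10^6 × 2.94 = 7.29×10^6 J/(m^2 K).
Angular frequency ω = 2π / T = 2π / 3.15×10^7 s = 1.99×10^-7 s⁻¹.
√((Cω)² + λ²) = √((1.45)² + 19.1²) = 19.2 W/(m²·K).
Amplitude A = F₀ / √((Cω)²+λ²) = 34.7 / 19.2 = 1.81 K.

1.8 K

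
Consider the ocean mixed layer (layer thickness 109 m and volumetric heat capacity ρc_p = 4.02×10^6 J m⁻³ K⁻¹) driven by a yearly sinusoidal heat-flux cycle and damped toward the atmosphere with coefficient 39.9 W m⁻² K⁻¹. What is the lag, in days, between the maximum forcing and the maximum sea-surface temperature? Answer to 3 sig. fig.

66.3 days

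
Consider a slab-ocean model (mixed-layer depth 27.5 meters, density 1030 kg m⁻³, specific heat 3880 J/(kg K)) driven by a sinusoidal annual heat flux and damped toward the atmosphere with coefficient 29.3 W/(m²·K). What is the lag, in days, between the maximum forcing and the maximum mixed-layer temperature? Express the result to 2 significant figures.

Areal heat capacity C = ρ c_p D = 1030 × 3880 × 27.5 = 1.10×10^8 J/(m^2 K).
ω = 2π / 3.15×10^7 s = 1.99×10^-7 s⁻¹.
Phase lag φ = arctan(Cω/λ) = arctan(21.9/29.3) = 0.642 rad.
Time lag = φ / ω = 0.642 / 1.99×10^-7 = 3.22×10^6 s = 37.3 days.

37 days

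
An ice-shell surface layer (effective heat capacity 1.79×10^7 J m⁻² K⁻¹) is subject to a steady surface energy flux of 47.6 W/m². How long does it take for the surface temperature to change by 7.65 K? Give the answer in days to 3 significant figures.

Areal heat capacity C = 1.79×10^7 J m⁻² K⁻¹ (given).
Time required: Δt = C ΔT / F = 1.79×10^7 × 7.65 / 47.6 = 2.88×10^6 s.
In days: 2.88×10^6 s / (86400 s/day) = 33.3 days.

33.3 days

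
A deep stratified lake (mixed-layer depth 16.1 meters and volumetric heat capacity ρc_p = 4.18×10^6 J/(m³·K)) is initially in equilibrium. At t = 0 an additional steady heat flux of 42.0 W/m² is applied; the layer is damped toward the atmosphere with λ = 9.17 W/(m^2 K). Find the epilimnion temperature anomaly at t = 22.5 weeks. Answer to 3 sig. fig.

Areal heat capacity C = ρc_p × D = 4.18×10^6 × 16.1 = 6.73×10^7 J m⁻² K⁻¹.
τ = C / λ = 6.73×10^7 / 9.17 = 7.34×10^6 s.
Equilibrium anomaly ΔT_eq = F / λ = 42.0 / 9.17 = 4.58 K.
t = 22.5 weeks = 1.36×10^7 s, so t/τ = 1.85.
ΔT(t) = ΔT_eq (1 − e^(−t/τ)) = 4.58 × (1 − e^−1.85) = 3.86 K.

3.86 K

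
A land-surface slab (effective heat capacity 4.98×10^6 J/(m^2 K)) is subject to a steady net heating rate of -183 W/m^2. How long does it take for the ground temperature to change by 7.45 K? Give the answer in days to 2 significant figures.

2.3 days

Areal heat capacity C = 4.98×10^6 J/(m^2 K) (given).
Time required: Δt = C ΔT / F = 4.98×10^6 × -7.45 / -183 = 2.03×10^5 s.
In days: 2.03×10^5 s / (86400 s/day) = 2.35 days.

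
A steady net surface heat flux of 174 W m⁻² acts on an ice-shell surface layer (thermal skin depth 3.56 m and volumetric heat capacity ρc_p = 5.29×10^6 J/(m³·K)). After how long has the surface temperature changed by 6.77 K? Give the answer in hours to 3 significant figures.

Areal heat capacity C = ρc_p × D = 5.29×10^6 × 3.56 = 1.88×10^7 J/(m²·K).
Time required: Δt = C ΔT / F = 1.88×10^7 × 6.77 / 174 = 7.33×10^5 s.
In hours: 7.33×10^5 s / (3600 s/hour) = 204 hours.

204 hours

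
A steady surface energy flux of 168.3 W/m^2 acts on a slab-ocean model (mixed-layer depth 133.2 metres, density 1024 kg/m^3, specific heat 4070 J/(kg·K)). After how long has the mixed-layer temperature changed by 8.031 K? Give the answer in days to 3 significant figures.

307 days

Areal heat capacity C = ρ c_p D = 1024 × 4070 × 133.2 = 5.55×10^8 J/(m²·K).
Time required: Δt = C ΔT / F = 5.55×10^8 × 8.031 / 168.3 = 2.65×10^7 s.
In days: 2.65×10^7 s / (86400 s/day) = 307 days.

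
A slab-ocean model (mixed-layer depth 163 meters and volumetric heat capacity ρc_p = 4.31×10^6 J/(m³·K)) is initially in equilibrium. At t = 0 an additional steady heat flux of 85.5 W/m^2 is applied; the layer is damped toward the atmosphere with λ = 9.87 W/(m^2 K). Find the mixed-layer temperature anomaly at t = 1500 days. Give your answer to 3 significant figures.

7.26 K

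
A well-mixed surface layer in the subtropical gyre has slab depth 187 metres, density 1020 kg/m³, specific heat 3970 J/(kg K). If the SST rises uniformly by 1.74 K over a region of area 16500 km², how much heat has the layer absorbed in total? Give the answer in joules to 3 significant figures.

Areal heat capacity C = ρ c_p D = 1020 × 3970 × 187 = 7.57×10^8 J/(m²·K).
Heat per unit area: q = C ΔT = 7.57×10^8 × 1.74 = 1.32×10^9 J/m².
Total heat: Q = q × A = 1.32×10^9 × (16500 × 10⁶ m²) = 2.17×10^19 J.

2.17×10^19 J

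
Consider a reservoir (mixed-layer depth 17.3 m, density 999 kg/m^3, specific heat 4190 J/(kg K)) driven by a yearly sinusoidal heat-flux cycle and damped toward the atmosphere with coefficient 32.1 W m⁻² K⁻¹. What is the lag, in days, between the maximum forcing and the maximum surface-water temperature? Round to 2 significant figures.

25 days

Areal heat capacity C = ρ c_p D = 999 × 4190 × 17.3 = 7.24×10^7 J m⁻² K⁻¹.
ω = 2π / 3.15×10^7 s = 1.99×10^-7 s⁻¹.
Phase lag φ = arctan(Cω/λ) = arctan(14.4/32.1) = 0.422 rad.
Time lag = φ / ω = 0.422 / 1.99×10^-7 = 2.12×10^6 s = 24.5 days.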